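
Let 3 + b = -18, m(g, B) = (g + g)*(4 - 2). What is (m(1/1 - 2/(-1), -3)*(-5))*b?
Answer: 1260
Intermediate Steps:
m(g, B) = 4*g (m(g, B) = (2*g)*2 = 4*g)
b = -21 (b = -3 - 18 = -21)
(m(1/1 - 2/(-1), -3)*(-5))*b = ((4*(1/1 - 2/(-1)))*(-5))*(-21) = ((4*(1*1 - 2*(-1)))*(-5))*(-21) = ((4*(1 + 2))*(-5))*(-21) = ((4*3)*(-5))*(-21) = (12*(-5))*(-21) = -60*(-21) = 1260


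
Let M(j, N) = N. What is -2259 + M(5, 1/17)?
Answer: -38402/17 ≈ -2258.9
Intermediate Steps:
-2259 + M(5, 1/17) = -2259 + 1/17 = -38402/17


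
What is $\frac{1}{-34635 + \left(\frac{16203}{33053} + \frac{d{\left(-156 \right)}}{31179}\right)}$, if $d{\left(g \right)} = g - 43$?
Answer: $- \frac{1030559487}{35692929216455} \approx -2.8873 \cdot 10^{-5}$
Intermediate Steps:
$d{\left(g \right)} = -43 + g$
$\frac{1}{-34635 + \left(\frac{16203}{33053} + \frac{d{\left(-156 \right)}}{31179}\right)} = \frac{1}{-34635 + \left(\frac{16203}{33053} + \frac{-43 - 156}{31179}\right)} = \frac{1}{-34635 + \left(16203 \cdot \frac{1}{33053} - \frac{199}{31179}\right)} = \frac{1}{-34635 + \left(\frac{16203}{33053} - \frac{199}{31179}\right)} = \frac{1}{-34635 + \frac{498615790}{1030559487}} = \frac{1}{- \frac{35692929216455}{1030559487}} = - \frac{1030559487}{35692929216455}$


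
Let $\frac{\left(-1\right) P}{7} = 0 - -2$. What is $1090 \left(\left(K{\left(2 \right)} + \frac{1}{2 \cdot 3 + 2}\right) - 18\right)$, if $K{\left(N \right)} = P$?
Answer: $- \frac{138975}{4} \approx -34744.0$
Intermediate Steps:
$P = -14$ ($P = - 7 \left(0 - -2\right) = - 7 \left(0 + 2\right) = \left(-7\right) 2 = -14$)
$K{\left(N \right)} = -14$
$1090 \left(\left(K{\left(2 \right)} + \frac{1}{2 \cdot 3 + 2}\right) - 18\right) = 1090 \left(\left(-14 + \frac{1}{2 \cdot 3 + 2}\right) - 18\right) = 1090 \left(\left(-14 + \frac{1}{6 + 2}\right) - 18\right) = 1090 \left(\left(-14 + \frac{1}{8}\right) - 18\right) = 1090 \left(- \frac{111}{8} - 18\right) = 1090 \left(- \frac{255}{8}\right) = - \frac{138975}{4}$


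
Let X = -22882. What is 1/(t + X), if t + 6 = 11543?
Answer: -1/11345 ≈ -8.8145e-5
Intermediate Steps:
t = 11537 (t = -6 + 11543 = 11537)
1/(t + X) = 1/(11537 - 22882) = 1/(-11345) = -1/11345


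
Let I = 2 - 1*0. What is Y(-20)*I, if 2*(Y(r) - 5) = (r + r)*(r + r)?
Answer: 1610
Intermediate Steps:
Y(r) = 5 + 2*r**2 (Y(r) = 5 + ((r + r)*(r + r))/2 = 5 + ((2*r)*(2*r))/2 = 5 + (4*r**2)/2 = 5 + 2*r**2)
I = 2 (I = 2 + 0 = 2)
Y(-20)*I = (5 + 2*(-20)**2)*2 = (5 + 2*400)*2 = (5 + 800)*2 = 805*2 = 1610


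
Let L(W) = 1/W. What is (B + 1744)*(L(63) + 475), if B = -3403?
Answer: -2364154/3 ≈ -7.8805e+5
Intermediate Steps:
(B + 1744)*(L(63) + 475) = (-3403 + 1744)*(1/63 + 475) = -1659*(1/63 + 475) = -1659*29926/63 = -2364154/3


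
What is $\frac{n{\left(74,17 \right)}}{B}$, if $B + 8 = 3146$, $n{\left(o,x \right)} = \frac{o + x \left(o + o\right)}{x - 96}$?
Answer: $- \frac{1295}{123951} \approx -0.010448$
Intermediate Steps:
$n{\left(o,x \right)} = \frac{o + 2 o x}{-96 + x}$ ($n{\left(o,x \right)} = \frac{o + x 2 o}{-96 + x} = \frac{o + 2 o x}{-96 + x}$)
$B = 3138$ ($B = -8 + 3146 = 3138$)
$\frac{n{\left(74,17 \right)}}{B} = \frac{74 \frac{1}{-96 + 17} \left(1 + 2 \cdot 17\right)}{3138} = \frac{74 \left(1 + 34\right)}{-79} \cdot \frac{1}{3138} = 74 \left(- \frac{1}{79}\right) 35 \cdot \frac{1}{3138} = \left(- \frac{2590}{79}\right) \frac{1}{3138} = - \frac{1295}{123951}$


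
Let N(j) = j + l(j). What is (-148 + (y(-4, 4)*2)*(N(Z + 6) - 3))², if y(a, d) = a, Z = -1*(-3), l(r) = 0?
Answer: 38416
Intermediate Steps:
Z = 3
N(j) = j (N(j) = j + 0 = j)
(-148 + (y(-4, 4)*2)*(N(Z + 6) - 3))² = (-148 + (-4*2)*((3 + 6) - 3))² = (-148 - 8*(9 - 3))² = (-148 - 8*6)² = (-148 - 48)² = (-196)² = 38416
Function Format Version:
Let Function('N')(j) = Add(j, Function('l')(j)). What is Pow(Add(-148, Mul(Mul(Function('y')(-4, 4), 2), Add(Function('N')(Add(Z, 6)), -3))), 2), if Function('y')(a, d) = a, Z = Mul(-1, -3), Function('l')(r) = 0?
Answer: 38416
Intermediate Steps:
Z = 3
Function('N')(j) = j (Function('N')(j) = Add(j, 0) = j)
Pow(Add(-148, Mul(Mul(Function('y')(-4, 4), 2), Add(Function('N')(Add(Z, 6)), -3))), 2) = Pow(Add(-148, Mul(Mul(-4, 2), Add(Add(3, 6), -3))), 2) = Pow(Add(-148, Mul(-8, Add(9, -3))), 2) = Pow(Add(-148, Mul(-8, 6)), 2) = Pow(Add(-148, -48), 2) = Pow(-196, 2) = 38416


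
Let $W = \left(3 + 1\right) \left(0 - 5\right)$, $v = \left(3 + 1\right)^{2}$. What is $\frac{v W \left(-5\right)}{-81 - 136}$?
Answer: $- \frac{1600}{217} \approx -7.3733$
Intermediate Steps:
$v = 16$ ($v = 4^{2} = 16$)
$W = -20$ ($W = 4 \left(-5\right) = -20$)
$\frac{v W \left(-5\right)}{-81 - 136} = \frac{16 \left(-20\right) \left(-5\right)}{-81 - 136} = \frac{\left(-320\right) \left(-5\right)}{-217} = \left(- \frac{1}{217}\right) 1600 = - \frac{1600}{217}$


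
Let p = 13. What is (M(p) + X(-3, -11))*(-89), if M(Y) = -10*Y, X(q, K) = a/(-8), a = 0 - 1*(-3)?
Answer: 92827/8 ≈ 11603.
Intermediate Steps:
a = 3 (a = 0 + 3 = 3)
X(q, K) = -3/8 (X(q, K) = 3/(-8) = 3*(-1/8) = -3/8)
(M(p) + X(-3, -11))*(-89) = (-10*13 - 3/8)*(-89) = (-130 - 3/8)*(-89) = -1043/8*(-89) = 92827/8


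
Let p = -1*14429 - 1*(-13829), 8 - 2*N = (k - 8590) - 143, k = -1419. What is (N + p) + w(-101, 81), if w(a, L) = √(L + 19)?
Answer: 4490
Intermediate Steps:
w(a, L) = √(19 + L)
N = 5080 (N = 4 - ((-1419 - 8590) - 143)/2 = 4 - (-10009 - 143)/2 = 4 - ½*(-10152) = 4 + 5076 = 5080)
p = -600 (p = -14429 + 13829 = -600)
(N + p) + w(-101, 81) = (5080 - 600) + √(19 + 81) = 4480 + √100 = 4480 + 10 = 4490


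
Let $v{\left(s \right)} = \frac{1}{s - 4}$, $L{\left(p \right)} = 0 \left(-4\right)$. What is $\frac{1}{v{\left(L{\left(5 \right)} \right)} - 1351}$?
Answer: $- \frac{4}{5405} \approx -0.00074005$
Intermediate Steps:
$L{\left(p \right)} = 0$
$v{\left(s \right)} = \frac{1}{-4 + s}$
$\frac{1}{v{\left(L{\left(5 \right)} \right)} - 1351} = \frac{1}{\frac{1}{-4 + 0} - 1351} = \frac{1}{\frac{1}{-4} - 1351} = \frac{1}{- \frac{1}{4} - 1351} = \frac{1}{- \frac{5405}{4}} = - \frac{4}{5405}$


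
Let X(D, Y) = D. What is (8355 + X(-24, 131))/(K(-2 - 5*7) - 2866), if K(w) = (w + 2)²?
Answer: -2777/547 ≈ -5.0768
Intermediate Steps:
K(w) = (2 + w)²
(8355 + X(-24, 131))/(K(-2 - 5*7) - 2866) = (8355 - 24)/((2 + (-2 - 5*7))² - 2866) = 8331/((2 + (-2 - 35))² - 2866) = 8331/((2 - 37)² - 2866) = 8331/((-35)² - 2866) = 8331/(1225 - 2866) = 8331/(-1641) = 8331*(-1/1641) = -2777/547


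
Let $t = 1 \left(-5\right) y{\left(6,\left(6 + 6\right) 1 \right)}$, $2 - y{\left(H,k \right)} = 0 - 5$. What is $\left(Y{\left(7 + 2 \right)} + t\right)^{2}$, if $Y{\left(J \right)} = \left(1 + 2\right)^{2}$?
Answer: $676$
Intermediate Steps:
$y{\left(H,k \right)} = 7$ ($y{\left(H,k \right)} = 2 - \left(0 - 5\right) = 2 - -5 = 2 + 5 = 7$)
$Y{\left(J \right)} = 9$ ($Y{\left(J \right)} = 3^{2} = 9$)
$t = -35$ ($t = 1 \left(-5\right) 7 = \left(-5\right) 7 = -35$)
$\left(Y{\left(7 + 2 \right)} + t\right)^{2} = \left(9 - 35\right)^{2} = \left(-26\right)^{2} = 676$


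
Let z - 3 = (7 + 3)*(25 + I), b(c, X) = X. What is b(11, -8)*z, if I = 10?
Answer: -2824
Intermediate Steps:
z = 353 (z = 3 + (7 + 3)*(25 + 10) = 3 + 10*35 = 3 + 350 = 353)
b(11, -8)*z = -8*353 = -2824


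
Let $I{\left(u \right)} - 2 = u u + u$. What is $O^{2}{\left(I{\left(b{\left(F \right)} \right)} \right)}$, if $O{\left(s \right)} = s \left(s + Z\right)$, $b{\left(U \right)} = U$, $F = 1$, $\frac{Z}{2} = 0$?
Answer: $256$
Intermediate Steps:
$Z = 0$ ($Z = 2 \cdot 0 = 0$)
$I{\left(u \right)} = 2 + u + u^{2}$ ($I{\left(u \right)} = 2 + \left(u u + u\right) = 2 + \left(u^{2} + u\right) = 2 + \left(u + u^{2}\right) = 2 + u + u^{2}$)
$O{\left(s \right)} = s^{2}$ ($O{\left(s \right)} = s \left(s + 0\right) = s s = s^{2}$)
$O^{2}{\left(I{\left(b{\left(F \right)} \right)} \right)} = \left(\left(2 + 1 + 1^{2}\right)^{2}\right)^{2} = \left(\left(2 + 1 + 1\right)^{2}\right)^{2} = \left(4^{2}\right)^{2} = 16^{2} = 256$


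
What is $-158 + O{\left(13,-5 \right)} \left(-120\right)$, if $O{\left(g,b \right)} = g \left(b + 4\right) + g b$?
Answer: $9202$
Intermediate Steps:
$O{\left(g,b \right)} = b g + g \left(4 + b\right)$ ($O{\left(g,b \right)} = g \left(4 + b\right) + b g = b g + g \left(4 + b\right)$)
$-158 + O{\left(13,-5 \right)} \left(-120\right) = -158 + 2 \cdot 13 \left(2 - 5\right) \left(-120\right) = -158 + 2 \cdot 13 \left(-3\right) \left(-120\right) = -158 - -9360 = -158 + 9360 = 9202$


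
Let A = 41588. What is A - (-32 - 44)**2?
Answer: 35812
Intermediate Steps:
A - (-32 - 44)**2 = 41588 - (-32 - 44)**2 = 41588 - 1*(-76)**2 = 41588 - 1*5776 = 41588 - 5776 = 35812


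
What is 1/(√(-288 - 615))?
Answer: -I*√903/903 ≈ -0.033278*I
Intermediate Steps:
1/(√(-288 - 615)) = 1/(√(-903)) = 1/(I*√903) = -I*√903/903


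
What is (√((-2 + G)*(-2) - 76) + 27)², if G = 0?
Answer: 657 + 324*I*√2 ≈ 657.0 + 458.21*I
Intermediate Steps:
(√((-2 + G)*(-2) - 76) + 27)² = (√((-2 + 0)*(-2) - 76) + 27)² = (√(-2*(-2) - 76) + 27)² = (√(4 - 76) + 27)² = (√(-72) + 27)² = (6*I*√2 + 27)² = (27 + 6*I*√2)²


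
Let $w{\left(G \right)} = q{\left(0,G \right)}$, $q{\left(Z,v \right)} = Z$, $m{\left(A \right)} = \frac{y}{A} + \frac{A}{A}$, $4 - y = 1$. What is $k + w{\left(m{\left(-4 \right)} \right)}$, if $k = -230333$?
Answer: $-230333$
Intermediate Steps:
$y = 3$ ($y = 4 - 1 = 3$)
$m{\left(A \right)} = 1 + \frac{3}{A}$ ($m{\left(A \right)} = \frac{3}{A} + \frac{A}{A} = \frac{3}{A} + 1 = 1 + \frac{3}{A}$)
$w{\left(G \right)} = 0$
$k + w{\left(m{\left(-4 \right)} \right)} = -230333 + 0 = -230333$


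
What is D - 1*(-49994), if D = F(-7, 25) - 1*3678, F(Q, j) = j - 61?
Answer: 46280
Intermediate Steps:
F(Q, j) = -61 + j
D = -3714 (D = (-61 + 25) - 1*3678 = -36 - 3678 = -3714)
D - 1*(-49994) = -3714 - 1*(-49994) = -3714 + 49994 = 46280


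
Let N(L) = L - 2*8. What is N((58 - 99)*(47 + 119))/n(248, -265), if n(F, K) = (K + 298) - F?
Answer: 6822/215 ≈ 31.730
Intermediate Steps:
n(F, K) = 298 + K - F (n(F, K) = (298 + K) - F = 298 + K - F)
N(L) = -16 + L (N(L) = L - 16 = -16 + L)
N((58 - 99)*(47 + 119))/n(248, -265) = (-16 + (58 - 99)*(47 + 119))/(298 - 265 - 1*248) = (-16 - 41*166)/(298 - 265 - 248) = (-16 - 6806)/(-215) = -6822*(-1/215) = 6822/215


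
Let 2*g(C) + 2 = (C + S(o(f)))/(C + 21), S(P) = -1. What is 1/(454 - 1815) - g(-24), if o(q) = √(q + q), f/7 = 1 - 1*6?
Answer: -25865/8166 ≈ -3.1674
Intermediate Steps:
f = -35 (f = 7*(1 - 1*6) = 7*(1 - 6) = 7*(-5) = -35)
o(q) = √2*√q (o(q) = √(2*q) = √2*√q)
g(C) = -1 + (-1 + C)/(2*(21 + C)) (g(C) = -1 + ((C - 1)/(C + 21))/2 = -1 + ((-1 + C)/(21 + C))/2 = -1 + (-1 + C)/(2*(21 + C)))
1/(454 - 1815) - g(-24) = 1/(454 - 1815) - (-43 - 1*(-24))/(2*(21 - 24)) = 1/(-1361) - (-43 + 24)/(2*(-3)) = -1/1361 - (-1)*(-19)/(2*3) = -1/1361 - 1*19/6 = -1/1361 - 19/6 = -25865/8166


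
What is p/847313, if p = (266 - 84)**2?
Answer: 33124/847313 ≈ 0.039093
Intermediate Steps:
p = 33124 (p = 182**2 = 33124)
p/847313 = 33124/847313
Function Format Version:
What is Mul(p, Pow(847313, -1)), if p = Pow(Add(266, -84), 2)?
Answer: Rational(33124, 847313) ≈ 0.039093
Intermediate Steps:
p = 33124 (p = Pow(182, 2) = 33124)
Mul(p, Pow(847313, -1)) = Mul(33124, Pow(847313, -1)) = Mul(33124, Rational(1, 847313)) = Rational(33124, 847313)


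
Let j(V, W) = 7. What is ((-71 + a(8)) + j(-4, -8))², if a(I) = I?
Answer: 3136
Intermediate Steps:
((-71 + a(8)) + j(-4, -8))² = ((-71 + 8) + 7)² = (-63 + 7)² = (-56)² = 3136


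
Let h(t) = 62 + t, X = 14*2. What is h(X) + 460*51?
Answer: 23550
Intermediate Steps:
X = 28
h(X) + 460*51 = (62 + 28) + 460*51 = 90 + 23460 = 23550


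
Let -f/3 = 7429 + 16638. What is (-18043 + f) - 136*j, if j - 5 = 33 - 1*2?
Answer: -95140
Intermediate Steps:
f = -72201 (f = -3*(7429 + 16638) = -3*24067 = -72201)
j = 36 (j = 5 + (33 - 1*2) = 5 + (33 - 2) = 5 + 31 = 36)
(-18043 + f) - 136*j = (-18043 - 72201) - 136*36 = -90244 - 4896 = -95140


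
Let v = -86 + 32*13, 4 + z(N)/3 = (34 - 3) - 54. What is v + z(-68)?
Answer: 249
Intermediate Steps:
z(N) = -81 (z(N) = -12 + 3*((34 - 3) - 54) = -12 + 3*(31 - 54) = -12 + 3*(-23) = -12 - 69 = -81)
v = 330 (v = -86 + 416 = 330)
v + z(-68) = 330 - 81 = 249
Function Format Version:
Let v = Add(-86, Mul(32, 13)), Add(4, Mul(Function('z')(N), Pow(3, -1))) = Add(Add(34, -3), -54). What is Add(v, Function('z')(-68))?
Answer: 249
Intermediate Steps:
Function('z')(N) = -81 (Function('z')(N) = Add(-12, Mul(3, Add(Add(34, -3), -54))) = Add(-12, Mul(3, Add(31, -54))) = Add(-12, Mul(3, -23)) = Add(-12, -69) = -81)
v = 330 (v = Add(-86, 416) = 330)
Add(v, Function('z')(-68)) = Add(330, -81) = 249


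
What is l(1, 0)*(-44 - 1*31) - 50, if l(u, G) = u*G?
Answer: -50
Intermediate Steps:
l(u, G) = G*u
l(1, 0)*(-44 - 1*31) - 50 = (0*1)*(-44 - 1*31) - 50 = 0*(-44 - 31) - 50 = 0*(-75) - 50 = 0 - 50 = -50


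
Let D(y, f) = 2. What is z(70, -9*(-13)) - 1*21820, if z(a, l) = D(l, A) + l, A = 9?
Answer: -21701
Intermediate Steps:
z(a, l) = 2 + l
z(70, -9*(-13)) - 1*21820 = (2 - 9*(-13)) - 1*21820 = (2 + 117) - 21820 = 119 - 21820 = -21701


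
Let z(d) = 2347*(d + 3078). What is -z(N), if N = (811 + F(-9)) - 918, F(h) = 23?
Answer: -7026918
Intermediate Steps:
N = -84 (N = (811 + 23) - 918 = 834 - 918 = -84)
z(d) = 7224066 + 2347*d (z(d) = 2347*(3078 + d) = 7224066 + 2347*d)
-z(N) = -(7224066 + 2347*(-84)) = -(7224066 - 197148) = -1*7026918 = -7026918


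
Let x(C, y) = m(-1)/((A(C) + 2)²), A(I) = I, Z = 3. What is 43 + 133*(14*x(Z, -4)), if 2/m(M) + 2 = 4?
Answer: 2937/25 ≈ 117.48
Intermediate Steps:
m(M) = 1 (m(M) = 2/(-2 + 4) = 2/2 = 2*(½) = 1)
x(C, y) = (2 + C)⁻² (x(C, y) = 1/(C + 2)² = 1/(2 + C)² = (2 + C)⁻²)
43 + 133*(14*x(Z, -4)) = 43 + 133*(14/(2 + 3)²) = 43 + 133*(14/5²) = 43 + 133*(14*(1/25)) = 43 + 133*(14/25) = 43 + 1862/25 = 2937/25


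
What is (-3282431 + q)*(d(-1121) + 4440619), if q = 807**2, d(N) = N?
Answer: -11681127226636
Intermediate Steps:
q = 651249
(-3282431 + q)*(d(-1121) + 4440619) = (-3282431 + 651249)*(-1121 + 4440619) = -2631182*4439498 = -11681127226636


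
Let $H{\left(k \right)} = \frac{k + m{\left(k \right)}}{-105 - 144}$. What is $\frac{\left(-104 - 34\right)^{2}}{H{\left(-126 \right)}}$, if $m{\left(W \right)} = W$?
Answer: $\frac{131721}{7} \approx 18817.0$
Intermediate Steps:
$H{\left(k \right)} = - \frac{2 k}{249}$ ($H{\left(k \right)} = \frac{k + k}{-105 - 144} = \frac{2 k}{-249} = 2 k \left(- \frac{1}{249}\right) = - \frac{2 k}{249}$)
$\frac{\left(-104 - 34\right)^{2}}{H{\left(-126 \right)}} = \frac{\left(-104 - 34\right)^{2}}{\left(- \frac{2}{249}\right) \left(-126\right)} = \frac{\left(-138\right)^{2}}{\frac{84}{83}} = 19044 \cdot \frac{83}{84} = \frac{131721}{7}$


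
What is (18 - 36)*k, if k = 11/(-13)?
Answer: 198/13 ≈ 15.231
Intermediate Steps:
k = -11/13 (k = 11*(-1/13) = -11/13 ≈ -0.84615)
(18 - 36)*k = (18 - 36)*(-11/13) = -18*(-11/13) = 198/13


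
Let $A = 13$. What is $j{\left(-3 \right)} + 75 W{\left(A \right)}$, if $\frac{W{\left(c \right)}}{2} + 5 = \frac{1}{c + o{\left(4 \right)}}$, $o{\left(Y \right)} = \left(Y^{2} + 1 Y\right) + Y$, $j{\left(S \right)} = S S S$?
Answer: $- \frac{28599}{37} \approx -772.95$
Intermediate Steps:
$j{\left(S \right)} = S^{3}$ ($j{\left(S \right)} = S^{2} S = S^{3}$)
$o{\left(Y \right)} = Y^{2} + 2 Y$ ($o{\left(Y \right)} = \left(Y^{2} + Y\right) + Y = \left(Y + Y^{2}\right) + Y = Y^{2} + 2 Y$)
$W{\left(c \right)} = -10 + \frac{2}{24 + c}$ ($W{\left(c \right)} = -10 + \frac{2}{c + 4 \left(2 + 4\right)} = -10 + \frac{2}{c + 4 \cdot 6} = -10 + \frac{2}{c + 24} = -10 + \frac{2}{24 + c}$)
$j{\left(-3 \right)} + 75 W{\left(A \right)} = \left(-3\right)^{3} + 75 \frac{2 \left(-119 - 65\right)}{24 + 13} = -27 + 75 \frac{2 \left(-119 - 65\right)}{37} = -27 + 75 \cdot 2 \cdot \frac{1}{37} \left(-184\right) = -27 + 75 \left(- \frac{368}{37}\right) = -27 - \frac{27600}{37} = - \frac{28599}{37}$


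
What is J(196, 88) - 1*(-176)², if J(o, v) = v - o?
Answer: -31084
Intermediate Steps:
J(196, 88) - 1*(-176)² = (88 - 1*196) - 1*(-176)² = (88 - 196) - 1*30976 = -108 - 30976 = -31084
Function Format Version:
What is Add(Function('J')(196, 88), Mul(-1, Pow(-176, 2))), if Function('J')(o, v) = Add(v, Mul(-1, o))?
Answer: -31084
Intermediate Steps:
Add(Function('J')(196, 88), Mul(-1, Pow(-176, 2))) = Add(Add(88, Mul(-1, 196)), Mul(-1, Pow(-176, 2))) = Add(Add(88, -196), Mul(-1, 30976)) = Add(-108, -30976) = -31084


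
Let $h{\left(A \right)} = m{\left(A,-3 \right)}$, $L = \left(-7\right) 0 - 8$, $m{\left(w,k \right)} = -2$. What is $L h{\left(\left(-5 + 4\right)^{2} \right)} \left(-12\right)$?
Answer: $-192$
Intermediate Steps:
$L = -8$ ($L = 0 - 8 = -8$)
$h{\left(A \right)} = -2$
$L h{\left(\left(-5 + 4\right)^{2} \right)} \left(-12\right) = \left(-8\right) \left(-2\right) \left(-12\right) = 16 \left(-12\right) = -192$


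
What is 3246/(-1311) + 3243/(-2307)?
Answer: -1304455/336053 ≈ -3.8817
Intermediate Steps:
3246/(-1311) + 3243/(-2307) = 3246*(-1/1311) + 3243*(-1/2307) = -1082/437 - 1081/769 = -1304455/336053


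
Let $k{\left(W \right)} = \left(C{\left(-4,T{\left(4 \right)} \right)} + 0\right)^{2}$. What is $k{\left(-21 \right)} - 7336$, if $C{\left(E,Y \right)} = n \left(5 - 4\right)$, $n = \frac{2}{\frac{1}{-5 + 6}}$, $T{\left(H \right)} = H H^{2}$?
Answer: $-7332$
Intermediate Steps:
$T{\left(H \right)} = H^{3}$
$n = 2$ ($n = \frac{2}{1^{-1}} = \frac{2}{1} = 2 \cdot 1 = 2$)
$C{\left(E,Y \right)} = 2$ ($C{\left(E,Y \right)} = 2 \left(5 - 4\right) = 2 \cdot 1 = 2$)
$k{\left(W \right)} = 4$ ($k{\left(W \right)} = \left(2 + 0\right)^{2} = 2^{2} = 4$)
$k{\left(-21 \right)} - 7336 = 4 - 7336 = -7332$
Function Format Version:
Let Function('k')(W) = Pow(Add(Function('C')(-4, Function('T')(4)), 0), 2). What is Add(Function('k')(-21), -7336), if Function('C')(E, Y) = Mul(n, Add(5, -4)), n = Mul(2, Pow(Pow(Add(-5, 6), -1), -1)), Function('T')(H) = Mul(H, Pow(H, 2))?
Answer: -7332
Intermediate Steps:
Function('T')(H) = Pow(H, 3)
n = 2 (n = Mul(2, Pow(Pow(1, -1), -1)) = Mul(2, Pow(1, -1)) = Mul(2, 1) = 2)
Function('C')(E, Y) = 2 (Function('C')(E, Y) = Mul(2, Add(5, -4)) = Mul(2, 1) = 2)
Function('k')(W) = 4 (Function('k')(W) = Pow(Add(2, 0), 2) = Pow(2, 2) = 4)
Add(Function('k')(-21), -7336) = Add(4, -7336) = -7332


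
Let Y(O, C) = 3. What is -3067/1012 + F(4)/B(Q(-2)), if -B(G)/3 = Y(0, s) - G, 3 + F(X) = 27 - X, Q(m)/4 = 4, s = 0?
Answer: -99373/39468 ≈ -2.5178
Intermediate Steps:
Q(m) = 16 (Q(m) = 4*4 = 16)
F(X) = 24 - X (F(X) = -3 + (27 - X) = 24 - X)
B(G) = -9 + 3*G (B(G) = -3*(3 - G) = -9 + 3*G)
-3067/1012 + F(4)/B(Q(-2)) = -3067/1012 + (24 - 1*4)/(-9 + 3*16) = -3067*1/1012 + (24 - 4)/(-9 + 48) = -3067/1012 + 20/39 = -99373/39468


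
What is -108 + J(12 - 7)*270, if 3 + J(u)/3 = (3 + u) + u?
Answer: 7992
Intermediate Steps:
J(u) = 6*u (J(u) = -9 + 3*((3 + u) + u) = -9 + 3*(3 + 2*u) = -9 + (9 + 6*u) = 6*u)
-108 + J(12 - 7)*270 = -108 + (6*(12 - 7))*270 = -108 + (6*5)*270 = -108 + 30*270 = -108 + 8100 = 7992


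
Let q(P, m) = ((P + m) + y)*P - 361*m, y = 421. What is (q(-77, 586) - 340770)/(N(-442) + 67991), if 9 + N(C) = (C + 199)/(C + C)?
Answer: -551550584/60096331 ≈ -9.1778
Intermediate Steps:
q(P, m) = -361*m + P*(421 + P + m) (q(P, m) = ((P + m) + 421)*P - 361*m = (421 + P + m)*P - 361*m = P*(421 + P + m) - 361*m = -361*m + P*(421 + P + m))
N(C) = -9 + (199 + C)/(2*C) (N(C) = -9 + (C + 199)/(C + C) = -9 + (199 + C)/((2*C)) = -9 + (199 + C)*(1/(2*C)) = -9 + (199 + C)/(2*C))
(q(-77, 586) - 340770)/(N(-442) + 67991) = (((-77)**2 - 361*586 + 421*(-77) - 77*586) - 340770)/((1/2)*(199 - 17*(-442))/(-442) + 67991) = ((5929 - 211546 - 32417 - 45122) - 340770)/((1/2)*(-1/442)*(199 + 7514) + 67991) = (-283156 - 340770)/((1/2)*(-1/442)*7713 + 67991) = -623926/(-7713/884 + 67991) = -623926/60096331/884 = -623926*884/60096331 = -551550584/60096331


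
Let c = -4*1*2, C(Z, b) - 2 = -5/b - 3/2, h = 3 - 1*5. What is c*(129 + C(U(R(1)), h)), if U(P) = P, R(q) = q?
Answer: -1056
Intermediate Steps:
h = -2 (h = 3 - 5 = -2)
C(Z, b) = ½ - 5/b (C(Z, b) = 2 + (-5/b - 3/2) = 2 + (-3/2 - 5/b) = ½ - 5/b)
c = -8 (c = -4*2 = -8)
c*(129 + C(U(R(1)), h)) = -8*(129 + (½)*(-10 - 2)/(-2)) = -8*(129 + (½)*(-½)*(-12)) = -8*(129 + 3) = -8*132 = -1056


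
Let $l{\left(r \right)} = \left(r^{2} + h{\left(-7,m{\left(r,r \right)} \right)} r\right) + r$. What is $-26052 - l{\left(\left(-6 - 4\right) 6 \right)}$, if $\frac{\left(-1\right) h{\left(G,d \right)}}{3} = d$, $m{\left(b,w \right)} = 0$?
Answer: $-29592$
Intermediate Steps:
$h{\left(G,d \right)} = - 3 d$
$l{\left(r \right)} = r + r^{2}$ ($l{\left(r \right)} = \left(r^{2} + \left(-3\right) 0 r\right) + r = \left(r^{2} + 0 r\right) + r = \left(r^{2} + 0\right) + r = r^{2} + r = r + r^{2}$)
$-26052 - l{\left(\left(-6 - 4\right) 6 \right)} = -26052 - \left(-6 - 4\right) 6 \left(1 + \left(-6 - 4\right) 6\right) = -26052 - \left(-10\right) 6 \left(1 - 60\right) = -26052 - - 60 \left(1 - 60\right) = -26052 - \left(-60\right) \left(-59\right) = -26052 - 3540 = -29592$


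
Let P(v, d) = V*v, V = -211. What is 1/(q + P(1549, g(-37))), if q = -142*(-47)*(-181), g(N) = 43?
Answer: -1/1534833 ≈ -6.5154e-7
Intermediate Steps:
P(v, d) = -211*v
q = -1207994 (q = 6674*(-181) = -1207994)
1/(q + P(1549, g(-37))) = 1/(-1207994 - 211*1549) = 1/(-1207994 - 326839) = 1/(-1534833) = -1/1534833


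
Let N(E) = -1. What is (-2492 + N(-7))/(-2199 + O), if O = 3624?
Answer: -831/475 ≈ -1.7495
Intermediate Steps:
(-2492 + N(-7))/(-2199 + O) = (-2492 - 1)/(-2199 + 3624) = -2493/1425 = -2493*1/1425 = -831/475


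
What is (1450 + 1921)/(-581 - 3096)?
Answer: -3371/3677 ≈ -0.91678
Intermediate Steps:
(1450 + 1921)/(-581 - 3096) = 3371/(-3677) = 3371*(-1/3677) = -3371/3677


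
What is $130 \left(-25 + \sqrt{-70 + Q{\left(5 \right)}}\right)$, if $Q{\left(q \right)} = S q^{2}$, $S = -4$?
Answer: $-3250 + 130 i \sqrt{170} \approx -3250.0 + 1695.0 i$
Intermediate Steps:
$Q{\left(q \right)} = - 4 q^{2}$
$130 \left(-25 + \sqrt{-70 + Q{\left(5 \right)}}\right) = 130 \left(-25 + \sqrt{-70 - 4 \cdot 5^{2}}\right) = 130 \left(-25 + \sqrt{-70 - 100}\right) = 130 \left(-25 + \sqrt{-170}\right) = 130 \left(-25 + i \sqrt{170}\right) = -3250 + 130 i \sqrt{170}$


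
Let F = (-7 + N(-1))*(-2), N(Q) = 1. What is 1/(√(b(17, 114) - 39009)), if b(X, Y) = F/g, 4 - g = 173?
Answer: -13*I*√6592533/6592533 ≈ -0.0050631*I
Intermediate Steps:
g = -169 (g = 4 - 1*173 = 4 - 173 = -169)
F = 12 (F = (-7 + 1)*(-2) = -6*(-2) = 12)
b(X, Y) = -12/169 (b(X, Y) = 12/(-169) = 12*(-1/169) = -12/169)
1/(√(b(17, 114) - 39009)) = 1/(√(-12/169 - 39009)) = 1/(√(-6592533/169)) = 1/(I*√6592533/13) = -13*I*√6592533/6592533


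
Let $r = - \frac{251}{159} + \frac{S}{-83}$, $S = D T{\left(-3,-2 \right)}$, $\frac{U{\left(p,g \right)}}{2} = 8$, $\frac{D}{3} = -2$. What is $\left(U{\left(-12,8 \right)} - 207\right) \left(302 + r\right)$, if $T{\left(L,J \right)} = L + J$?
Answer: $- \frac{756339181}{13197} \approx -57311.0$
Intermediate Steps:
$D = -6$ ($D = 3 \left(-2\right) = -6$)
$T{\left(L,J \right)} = J + L$
$U{\left(p,g \right)} = 16$ ($U{\left(p,g \right)} = 2 \cdot 8 = 16$)
$S = 30$ ($S = - 6 \left(-2 - 3\right) = \left(-6\right) \left(-5\right) = 30$)
$r = - \frac{25603}{13197}$ ($r = - \frac{251}{159} + \frac{30}{-83} = \left(-251\right) \frac{1}{159} + 30 \left(- \frac{1}{83}\right) = - \frac{251}{159} - \frac{30}{83} = - \frac{25603}{13197} \approx -1.9401$)
$\left(U{\left(-12,8 \right)} - 207\right) \left(302 + r\right) = \left(16 - 207\right) \left(302 - \frac{25603}{13197}\right) = \left(-191\right) \frac{3959891}{13197} = - \frac{756339181}{13197}$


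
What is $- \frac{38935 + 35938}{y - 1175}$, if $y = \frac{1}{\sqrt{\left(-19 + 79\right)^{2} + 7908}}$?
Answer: $\frac{1012425218700}{15888232499} + \frac{149746 \sqrt{2877}}{15888232499} \approx 63.722$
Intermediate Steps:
$y = \frac{\sqrt{2877}}{5754}$ ($y = \frac{1}{\sqrt{60^{2} + 7908}} = \frac{1}{\sqrt{3600 + 7908}} = \frac{1}{\sqrt{11508}} = \frac{1}{2 \sqrt{2877}} = \frac{\sqrt{2877}}{5754} \approx 0.0093218$)
$- \frac{38935 + 35938}{y - 1175} = - \frac{38935 + 35938}{\frac{\sqrt{2877}}{5754} - 1175} = - \frac{74873}{-1175 + \frac{\sqrt{2877}}{5754}}$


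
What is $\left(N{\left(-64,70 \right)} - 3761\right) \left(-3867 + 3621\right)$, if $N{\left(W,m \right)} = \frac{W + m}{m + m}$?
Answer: $\frac{32381841}{35} \approx 9.252 \cdot 10^{5}$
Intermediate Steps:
$N{\left(W,m \right)} = \frac{W + m}{2 m}$
$\left(N{\left(-64,70 \right)} - 3761\right) \left(-3867 + 3621\right) = \left(\frac{-64 + 70}{2 \cdot 70} - 3761\right) \left(-3867 + 3621\right) = \left(\frac{1}{2} \cdot \frac{1}{70} \cdot 6 - 3761\right) \left(-246\right) = \left(\frac{3}{70} - 3761\right) \left(-246\right) = \left(- \frac{263267}{70}\right) \left(-246\right) = \frac{32381841}{35}$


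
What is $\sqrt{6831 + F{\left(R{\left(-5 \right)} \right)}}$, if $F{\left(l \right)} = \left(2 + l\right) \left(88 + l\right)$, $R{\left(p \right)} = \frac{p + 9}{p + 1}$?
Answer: $\sqrt{6918} \approx 83.175$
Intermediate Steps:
$R{\left(p \right)} = \frac{9 + p}{1 + p}$
$\sqrt{6831 + F{\left(R{\left(-5 \right)} \right)}} = \sqrt{6831 + \left(176 + \left(\frac{9 - 5}{1 - 5}\right)^{2} + 90 \frac{9 - 5}{1 - 5}\right)} = \sqrt{6831 + \left(176 + \left(\frac{1}{-4} \cdot 4\right)^{2} + 90 \frac{1}{-4} \cdot 4\right)} = \sqrt{6831 + \left(176 + \left(\left(- \frac{1}{4}\right) 4\right)^{2} + 90 \left(\left(- \frac{1}{4}\right) 4\right)\right)} = \sqrt{6831 + \left(176 + \left(-1\right)^{2} + 90 \left(-1\right)\right)} = \sqrt{6831 + \left(176 + 1 - 90\right)} = \sqrt{6831 + 87} = \sqrt{6918}$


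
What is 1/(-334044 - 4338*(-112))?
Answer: 1/151812 ≈ 6.5871e-6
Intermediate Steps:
1/(-334044 - 4338*(-112)) = 1/(-334044 + 485856) = 1/151812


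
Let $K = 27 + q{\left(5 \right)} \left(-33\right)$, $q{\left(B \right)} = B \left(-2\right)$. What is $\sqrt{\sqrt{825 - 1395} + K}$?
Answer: $\sqrt{357 + i \sqrt{570}} \approx 18.905 + 0.63144 i$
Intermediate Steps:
$q{\left(B \right)} = - 2 B$
$K = 357$ ($K = 27 + \left(-2\right) 5 \left(-33\right) = 27 - -330 = 27 + 330 = 357$)
$\sqrt{\sqrt{825 - 1395} + K} = \sqrt{\sqrt{825 - 1395} + 357} = \sqrt{\sqrt{-570} + 357} = \sqrt{i \sqrt{570} + 357} = \sqrt{357 + i \sqrt{570}}$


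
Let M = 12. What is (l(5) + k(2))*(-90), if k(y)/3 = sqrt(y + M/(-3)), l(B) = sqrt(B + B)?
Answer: -90*sqrt(10) - 270*I*sqrt(2) ≈ -284.6 - 381.84*I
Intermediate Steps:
l(B) = sqrt(2)*sqrt(B) (l(B) = sqrt(2*B) = sqrt(2)*sqrt(B))
k(y) = 3*sqrt(-4 + y) (k(y) = 3*sqrt(y + 12/(-3)) = 3*sqrt(y + 12*(-1/3)) = 3*sqrt(y - 4) = 3*sqrt(-4 + y))
(l(5) + k(2))*(-90) = (sqrt(2)*sqrt(5) + 3*sqrt(-4 + 2))*(-90) = (sqrt(10) + 3*sqrt(-2))*(-90) = (sqrt(10) + 3*(I*sqrt(2)))*(-90) = (sqrt(10) + 3*I*sqrt(2))*(-90) = -90*sqrt(10) - 270*I*sqrt(2)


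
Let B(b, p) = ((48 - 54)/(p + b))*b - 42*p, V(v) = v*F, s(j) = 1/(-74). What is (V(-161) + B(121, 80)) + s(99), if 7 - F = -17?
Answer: -35834567/4958 ≈ -7227.6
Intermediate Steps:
F = 24 (F = 7 - 1*(-17) = 7 + 17 = 24)
s(j) = -1/74
V(v) = 24*v (V(v) = v*24 = 24*v)
B(b, p) = -42*p - 6*b/(b + p) (B(b, p) = (-6/(b + p))*b - 42*p = -6*b/(b + p) - 42*p = -42*p - 6*b/(b + p))
(V(-161) + B(121, 80)) + s(99) = (24*(-161) + 6*(-1*121 - 7*80**2 - 7*121*80)/(121 + 80)) - 1/74 = (-3864 + 6*(-121 - 7*6400 - 67760)/201) - 1/74 = (-3864 + 6*(1/201)*(-121 - 44800 - 67760)) - 1/74 = (-3864 + 6*(1/201)*(-112681)) - 1/74 = (-3864 - 225362/67) - 1/74 = -484250/67 - 1/74 = -35834567/4958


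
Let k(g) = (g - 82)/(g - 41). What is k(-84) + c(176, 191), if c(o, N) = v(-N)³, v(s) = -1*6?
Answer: -26834/125 ≈ -214.67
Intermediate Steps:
v(s) = -6
c(o, N) = -216 (c(o, N) = (-6)³ = -216)
k(g) = (-82 + g)/(-41 + g)
k(-84) + c(176, 191) = (-82 - 84)/(-41 - 84) - 216 = -166/(-125) - 216 = -1/125*(-166) - 216 = 166/125 - 216 = -26834/125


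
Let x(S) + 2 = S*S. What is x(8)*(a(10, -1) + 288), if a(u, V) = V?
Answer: 17794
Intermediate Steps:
x(S) = -2 + S² (x(S) = -2 + S*S = -2 + S²)
x(8)*(a(10, -1) + 288) = (-2 + 8²)*(-1 + 288) = (-2 + 64)*287 = 62*287 = 17794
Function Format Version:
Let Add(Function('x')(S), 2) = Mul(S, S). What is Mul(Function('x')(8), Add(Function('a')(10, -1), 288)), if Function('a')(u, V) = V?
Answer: 17794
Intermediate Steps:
Function('x')(S) = Add(-2, Pow(S, 2)) (Function('x')(S) = Add(-2, Mul(S, S)) = Add(-2, Pow(S, 2)))
Mul(Function('x')(8), Add(Function('a')(10, -1), 288)) = Mul(Add(-2, Pow(8, 2)), Add(-1, 288)) = Mul(Add(-2, 64), 287) = Mul(62, 287) = 17794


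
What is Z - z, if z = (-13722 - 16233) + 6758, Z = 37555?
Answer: 60752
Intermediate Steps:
z = -23197 (z = -29955 + 6758 = -23197)
Z - z = 37555 - 1*(-23197) = 37555 + 23197 = 60752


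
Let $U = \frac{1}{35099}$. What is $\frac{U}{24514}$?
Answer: $\frac{1}{860416886} \approx 1.1622 \cdot 10^{-9}$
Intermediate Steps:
$U = \frac{1}{35099} \approx 2.8491 \cdot 10^{-5}$
$\frac{U}{24514} = \frac{1}{35099 \cdot 24514} = \frac{1}{35099} \cdot \frac{1}{24514} = \frac{1}{860416886}$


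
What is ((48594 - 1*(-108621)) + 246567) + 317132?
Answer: 720914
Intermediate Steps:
((48594 - 1*(-108621)) + 246567) + 317132 = ((48594 + 108621) + 246567) + 317132 = (157215 + 246567) + 317132 = 403782 + 317132 = 720914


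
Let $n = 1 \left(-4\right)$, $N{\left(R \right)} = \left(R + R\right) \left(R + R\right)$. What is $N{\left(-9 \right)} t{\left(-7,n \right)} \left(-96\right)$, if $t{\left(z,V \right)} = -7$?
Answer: $217728$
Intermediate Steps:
$N{\left(R \right)} = 4 R^{2}$ ($N{\left(R \right)} = 2 R 2 R = 4 R^{2}$)
$n = -4$
$N{\left(-9 \right)} t{\left(-7,n \right)} \left(-96\right) = 4 \left(-9\right)^{2} \left(-7\right) \left(-96\right) = 4 \cdot 81 \left(-7\right) \left(-96\right) = 324 \left(-7\right) \left(-96\right) = \left(-2268\right) \left(-96\right) = 217728$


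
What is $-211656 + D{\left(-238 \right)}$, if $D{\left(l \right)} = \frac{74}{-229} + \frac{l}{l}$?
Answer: $- \frac{48469069}{229} \approx -2.1166 \cdot 10^{5}$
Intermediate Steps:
$D{\left(l \right)} = \frac{155}{229}$ ($D{\left(l \right)} = 74 \left(- \frac{1}{229}\right) + 1 = - \frac{74}{229} + 1 = \frac{155}{229}$)
$-211656 + D{\left(-238 \right)} = -211656 + \frac{155}{229} = - \frac{48469069}{229}$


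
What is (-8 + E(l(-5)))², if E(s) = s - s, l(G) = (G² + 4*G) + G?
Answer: 64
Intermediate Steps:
l(G) = G² + 5*G
E(s) = 0
(-8 + E(l(-5)))² = (-8 + 0)² = (-8)² = 64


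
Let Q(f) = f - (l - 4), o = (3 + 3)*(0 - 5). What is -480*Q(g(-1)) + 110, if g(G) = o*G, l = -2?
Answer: -17170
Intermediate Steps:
o = -30 (o = 6*(-5) = -30)
g(G) = -30*G
Q(f) = 6 + f (Q(f) = f - (-2 - 4) = f - 1*(-6) = f + 6 = 6 + f)
-480*Q(g(-1)) + 110 = -480*(6 - 30*(-1)) + 110 = -480*(6 + 30) + 110 = -480*36 + 110 = -17280 + 110 = -17170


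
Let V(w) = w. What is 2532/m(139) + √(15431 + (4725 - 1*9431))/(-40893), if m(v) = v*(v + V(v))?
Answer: 1266/19321 - 5*√429/40893 ≈ 0.062992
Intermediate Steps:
m(v) = 2*v² (m(v) = v*(v + v) = v*(2*v) = 2*v²)
2532/m(139) + √(15431 + (4725 - 1*9431))/(-40893) = 2532/((2*139²)) + √(15431 + (4725 - 1*9431))/(-40893) = 2532/((2*19321)) + √(15431 + (4725 - 9431))*(-1/40893) = 2532/38642 + √(15431 - 4706)*(-1/40893) = 2532*(1/38642) + √10725*(-1/40893) = 1266/19321 + (5*√429)*(-1/40893) = 1266/19321 - 5*√429/40893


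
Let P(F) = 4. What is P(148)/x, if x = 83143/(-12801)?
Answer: -51204/83143 ≈ -0.61585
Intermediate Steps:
x = -83143/12801 (x = 83143*(-1/12801) = -83143/12801 ≈ -6.4950)
P(148)/x = 4/(-83143/12801) = 4*(-12801/83143) = -51204/83143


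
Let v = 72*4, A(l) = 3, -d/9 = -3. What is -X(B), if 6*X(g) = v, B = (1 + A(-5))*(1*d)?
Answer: -48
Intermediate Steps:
d = 27 (d = -9*(-3) = 27)
B = 108 (B = (1 + 3)*(1*27) = 4*27 = 108)
v = 288
X(g) = 48 (X(g) = (⅙)*288 = 48)
-X(B) = -1*48 = -48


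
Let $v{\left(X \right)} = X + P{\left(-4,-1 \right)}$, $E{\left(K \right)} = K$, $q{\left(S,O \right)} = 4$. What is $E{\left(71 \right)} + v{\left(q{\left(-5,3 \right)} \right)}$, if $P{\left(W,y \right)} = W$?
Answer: $71$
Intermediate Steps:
$v{\left(X \right)} = -4 + X$ ($v{\left(X \right)} = X - 4 = -4 + X$)
$E{\left(71 \right)} + v{\left(q{\left(-5,3 \right)} \right)} = 71 + \left(-4 + 4\right) = 71 + 0 = 71$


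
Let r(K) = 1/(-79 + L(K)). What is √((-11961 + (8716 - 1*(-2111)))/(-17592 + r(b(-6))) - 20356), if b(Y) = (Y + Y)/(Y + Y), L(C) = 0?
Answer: 7*I*√802380244210018/1389769 ≈ 142.67*I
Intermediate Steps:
b(Y) = 1 (b(Y) = (2*Y)/((2*Y)) = (2*Y)*(1/(2*Y)) = 1)
r(K) = -1/79 (r(K) = 1/(-79 + 0) = 1/(-79) = -1/79)
√((-11961 + (8716 - 1*(-2111)))/(-17592 + r(b(-6))) - 20356) = √((-11961 + (8716 - 1*(-2111)))/(-17592 - 1/79) - 20356) = √((-11961 + (8716 + 2111))/(-1389769/79) - 20356) = √((-11961 + 10827)*(-79/1389769) - 20356) = √(-1134*(-79/1389769) - 20356) = √(89586/1389769 - 20356) = √(-28290048178/1389769) = 7*I*√802380244210018/1389769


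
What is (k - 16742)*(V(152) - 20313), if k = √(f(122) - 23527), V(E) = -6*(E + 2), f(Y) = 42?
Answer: 355549854 - 21237*I*√23485 ≈ 3.5555e+8 - 3.2545e+6*I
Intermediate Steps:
V(E) = -12 - 6*E (V(E) = -6*(2 + E) = -12 - 6*E)
k = I*√23485 (k = √(42 - 23527) = √(-23485) = I*√23485 ≈ 153.25*I)
(k - 16742)*(V(152) - 20313) = (I*√23485 - 16742)*((-12 - 6*152) - 20313) = (-16742 + I*√23485)*((-12 - 912) - 20313) = (-16742 + I*√23485)*(-924 - 20313) = (-16742 + I*√23485)*(-21237) = 355549854 - 21237*I*√23485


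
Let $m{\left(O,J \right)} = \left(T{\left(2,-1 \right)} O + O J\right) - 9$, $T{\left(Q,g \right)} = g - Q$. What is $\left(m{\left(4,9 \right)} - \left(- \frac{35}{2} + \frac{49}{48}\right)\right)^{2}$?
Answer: $\frac{2283121}{2304} \approx 990.94$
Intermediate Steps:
$m{\left(O,J \right)} = -9 - 3 O + J O$ ($m{\left(O,J \right)} = \left(\left(-1 - 2\right) O + O J\right) - 9 = \left(\left(-1 - 2\right) O + J O\right) - 9 = \left(- 3 O + J O\right) - 9 = -9 - 3 O + J O$)
$\left(m{\left(4,9 \right)} - \left(- \frac{35}{2} + \frac{49}{48}\right)\right)^{2} = \left(\left(-9 - 12 + 9 \cdot 4\right) - \left(- \frac{35}{2} + \frac{49}{48}\right)\right)^{2} = \left(\left(-9 - 12 + 36\right) - - \frac{791}{48}\right)^{2} = \left(15 + \left(- \frac{49}{48} + \frac{35}{2}\right)\right)^{2} = \left(15 + \frac{791}{48}\right)^{2} = \left(\frac{1511}{48}\right)^{2} = \frac{2283121}{2304}$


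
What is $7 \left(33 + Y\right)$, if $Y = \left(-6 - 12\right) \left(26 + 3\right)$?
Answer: $-3423$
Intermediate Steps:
$Y = -522$ ($Y = \left(-18\right) 29 = -522$)
$7 \left(33 + Y\right) = 7 \left(33 - 522\right) = 7 \left(-489\right) = -3423$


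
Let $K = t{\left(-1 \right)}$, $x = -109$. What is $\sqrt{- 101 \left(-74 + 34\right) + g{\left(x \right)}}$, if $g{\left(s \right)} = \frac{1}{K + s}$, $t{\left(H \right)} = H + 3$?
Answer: $\frac{3 \sqrt{5139317}}{107} \approx 63.561$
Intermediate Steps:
$t{\left(H \right)} = 3 + H$
$K = 2$ ($K = 3 - 1 = 2$)
$g{\left(s \right)} = \frac{1}{2 + s}$
$\sqrt{- 101 \left(-74 + 34\right) + g{\left(x \right)}} = \sqrt{- 101 \left(-74 + 34\right) + \frac{1}{2 - 109}} = \sqrt{\left(-101\right) \left(-40\right) + \frac{1}{-107}} = \sqrt{4040 - \frac{1}{107}} = \sqrt{\frac{432279}{107}} = \frac{3 \sqrt{5139317}}{107}$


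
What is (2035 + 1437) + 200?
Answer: 3672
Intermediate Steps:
(2035 + 1437) + 200 = 3472 + 200 = 3672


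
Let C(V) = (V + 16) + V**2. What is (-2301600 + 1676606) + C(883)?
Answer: 155594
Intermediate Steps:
C(V) = 16 + V + V**2 (C(V) = (16 + V) + V**2 = 16 + V + V**2)
(-2301600 + 1676606) + C(883) = (-2301600 + 1676606) + (16 + 883 + 883**2) = -624994 + (16 + 883 + 779689) = -624994 + 780588 = 155594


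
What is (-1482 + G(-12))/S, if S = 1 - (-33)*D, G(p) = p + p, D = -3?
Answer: 753/49 ≈ 15.367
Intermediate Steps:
G(p) = 2*p
S = -98 (S = 1 - (-33)*(-3) = 1 - 11*9 = 1 - 99 = -98)
(-1482 + G(-12))/S = (-1482 + 2*(-12))/(-98) = (-1482 - 24)*(-1/98) = -1506*(-1/98) = 753/49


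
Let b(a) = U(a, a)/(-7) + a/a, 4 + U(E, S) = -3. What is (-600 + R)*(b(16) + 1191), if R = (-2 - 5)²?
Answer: -657343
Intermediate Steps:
U(E, S) = -7 (U(E, S) = -4 - 3 = -7)
R = 49 (R = (-7)² = 49)
b(a) = 2 (b(a) = -7/(-7) + a/a = -7*(-⅐) + 1 = 1 + 1 = 2)
(-600 + R)*(b(16) + 1191) = (-600 + 49)*(2 + 1191) = -551*1193 = -657343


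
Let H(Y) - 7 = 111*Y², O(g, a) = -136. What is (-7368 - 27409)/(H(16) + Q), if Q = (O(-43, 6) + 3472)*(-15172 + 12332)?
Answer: 34777/9445817 ≈ 0.0036817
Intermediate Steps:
H(Y) = 7 + 111*Y²
Q = -9474240 (Q = (-136 + 3472)*(-15172 + 12332) = 3336*(-2840) = -9474240)
(-7368 - 27409)/(H(16) + Q) = (-7368 - 27409)/((7 + 111*16²) - 9474240) = -34777/((7 + 111*256) - 9474240) = -34777/((7 + 28416) - 9474240) = -34777/(28423 - 9474240) = -34777/(-9445817) = -34777*(-1/9445817) = 34777/9445817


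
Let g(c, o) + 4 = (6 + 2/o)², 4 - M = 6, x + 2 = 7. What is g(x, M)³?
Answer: 9261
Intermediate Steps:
x = 5 (x = -2 + 7 = 5)
M = -2 (M = 4 - 1*6 = 4 - 6 = -2)
g(c, o) = -4 + (6 + 2/o)²
g(x, M)³ = (32 + 4/(-2)² + 24/(-2))³ = (32 + 4*(¼) + 24*(-½))³ = (32 + 1 - 12)³ = 21³ = 9261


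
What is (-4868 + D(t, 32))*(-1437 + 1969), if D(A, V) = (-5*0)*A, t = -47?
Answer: -2589776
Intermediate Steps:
D(A, V) = 0 (D(A, V) = 0*A = 0)
(-4868 + D(t, 32))*(-1437 + 1969) = (-4868 + 0)*(-1437 + 1969) = -4868*532 = -2589776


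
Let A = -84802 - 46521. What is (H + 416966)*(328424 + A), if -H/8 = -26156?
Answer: 123427405614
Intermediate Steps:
H = 209248 (H = -8*(-26156) = 209248)
A = -131323
(H + 416966)*(328424 + A) = (209248 + 416966)*(328424 - 131323) = 626214*197101 = 123427405614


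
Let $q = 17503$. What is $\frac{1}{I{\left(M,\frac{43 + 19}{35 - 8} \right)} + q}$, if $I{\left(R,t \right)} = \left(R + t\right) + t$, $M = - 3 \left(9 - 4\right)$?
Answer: $\frac{27}{472300} \approx 5.7167 \cdot 10^{-5}$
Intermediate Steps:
$M = -15$ ($M = \left(-3\right) 5 = -15$)
$I{\left(R,t \right)} = R + 2 t$
$\frac{1}{I{\left(M,\frac{43 + 19}{35 - 8} \right)} + q} = \frac{1}{\left(-15 + 2 \frac{43 + 19}{35 - 8}\right) + 17503} = \frac{1}{\left(-15 + 2 \cdot \frac{62}{27}\right) + 17503} = \frac{1}{\left(-15 + \frac{124}{27}\right) + 17503} = \frac{1}{- \frac{281}{27} + 17503} = \frac{1}{\frac{472300}{27}} = \frac{27}{472300}$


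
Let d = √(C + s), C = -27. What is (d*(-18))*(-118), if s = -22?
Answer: 14868*I ≈ 14868.0*I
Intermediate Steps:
d = 7*I (d = √(-27 - 22) = √(-49) = 7*I ≈ 7.0*I)
(d*(-18))*(-118) = ((7*I)*(-18))*(-118) = -126*I*(-118) = 14868*I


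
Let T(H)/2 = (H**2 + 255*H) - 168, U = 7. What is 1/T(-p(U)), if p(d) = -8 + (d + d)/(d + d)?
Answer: 1/3332 ≈ 0.00030012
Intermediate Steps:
p(d) = -7 (p(d) = -8 + (2*d)/((2*d)) = -8 + (2*d)*(1/(2*d)) = -8 + 1 = -7)
T(H) = -336 + 2*H**2 + 510*H (T(H) = 2*((H**2 + 255*H) - 168) = 2*(-168 + H**2 + 255*H) = -336 + 2*H**2 + 510*H)
1/T(-p(U)) = 1/(-336 + 2*(-1*(-7))**2 + 510*(-1*(-7))) = 1/(-336 + 2*7**2 + 510*7) = 1/(-336 + 2*49 + 3570) = 1/(-336 + 98 + 3570) = 1/3332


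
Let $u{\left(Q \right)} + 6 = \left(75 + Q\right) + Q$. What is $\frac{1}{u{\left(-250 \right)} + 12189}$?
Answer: $\frac{1}{11758} \approx 8.5048 \cdot 10^{-5}$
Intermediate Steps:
$u{\left(Q \right)} = 69 + 2 Q$ ($u{\left(Q \right)} = -6 + \left(\left(75 + Q\right) + Q\right) = -6 + \left(75 + 2 Q\right) = 69 + 2 Q$)
$\frac{1}{u{\left(-250 \right)} + 12189} = \frac{1}{\left(69 + 2 \left(-250\right)\right) + 12189} = \frac{1}{\left(69 - 500\right) + 12189} = \frac{1}{-431 + 12189} = \frac{1}{11758}$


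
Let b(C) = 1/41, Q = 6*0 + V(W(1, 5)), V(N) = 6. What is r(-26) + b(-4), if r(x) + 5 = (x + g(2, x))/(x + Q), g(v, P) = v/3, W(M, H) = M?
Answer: -2281/615 ≈ -3.7089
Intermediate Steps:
g(v, P) = v/3 (g(v, P) = v*(⅓) = v/3)
Q = 6 (Q = 6*0 + 6 = 0 + 6 = 6)
b(C) = 1/41
r(x) = -5 + (⅔ + x)/(6 + x) (r(x) = -5 + (x + (⅓)*2)/(x + 6) = -5 + (x + ⅔)/(6 + x) = -5 + (⅔ + x)/(6 + x))
r(-26) + b(-4) = 4*(-22 - 3*(-26))/(3*(6 - 26)) + 1/41 = (4/3)*(-22 + 78)/(-20) + 1/41 = (4/3)*(-1/20)*56 + 1/41 = -56/15 + 1/41 = -2281/615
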